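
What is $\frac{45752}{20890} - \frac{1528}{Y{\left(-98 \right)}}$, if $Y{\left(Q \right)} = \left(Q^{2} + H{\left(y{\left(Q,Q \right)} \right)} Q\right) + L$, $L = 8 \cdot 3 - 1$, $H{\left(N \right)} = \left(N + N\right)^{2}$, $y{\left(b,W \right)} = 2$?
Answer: $\frac{168397724}{84176255} \approx 2.0005$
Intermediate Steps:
$H{\left(N \right)} = 4 N^{2}$ ($H{\left(N \right)} = \left(2 N\right)^{2} = 4 N^{2}$)
$L = 23$ ($L = 24 - 1 = 23$)
$Y{\left(Q \right)} = 23 + Q^{2} + 16 Q$ ($Y{\left(Q \right)} = \left(Q^{2} + 4 \cdot 2^{2} Q\right) + 23 = \left(Q^{2} + 4 \cdot 4 Q\right) + 23 = \left(Q^{2} + 16 Q\right) + 23 = 23 + Q^{2} + 16 Q$)
$\frac{45752}{20890} - \frac{1528}{Y{\left(-98 \right)}} = \frac{45752}{20890} - \frac{1528}{23 + \left(-98\right)^{2} + 16 \left(-98\right)} = 45752 \cdot \frac{1}{20890} - \frac{1528}{23 + 9604 - 1568} = \frac{22876}{10445} - \frac{1528}{8059} = \frac{168397724}{84176255}$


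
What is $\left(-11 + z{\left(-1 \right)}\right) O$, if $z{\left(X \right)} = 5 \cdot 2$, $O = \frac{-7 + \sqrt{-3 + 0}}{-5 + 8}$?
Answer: $\frac{7}{3} - \frac{i \sqrt{3}}{3} \approx 2.3333 - 0.57735 i$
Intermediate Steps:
$O = - \frac{7}{3} + \frac{i \sqrt{3}}{3}$ ($O = \frac{-7 + \sqrt{-3}}{3} = \left(-7 + i \sqrt{3}\right) \frac{1}{3} = - \frac{7}{3} + \frac{i \sqrt{3}}{3} \approx -2.3333 + 0.57735 i$)
$z{\left(X \right)} = 10$
$\left(-11 + z{\left(-1 \right)}\right) O = \left(-11 + 10\right) \left(- \frac{7}{3} + \frac{i \sqrt{3}}{3}\right) = - (- \frac{7}{3} + \frac{i \sqrt{3}}{3}) = \frac{7}{3} - \frac{i \sqrt{3}}{3}$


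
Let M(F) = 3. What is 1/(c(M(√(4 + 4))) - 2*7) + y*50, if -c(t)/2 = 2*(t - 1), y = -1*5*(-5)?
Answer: 27499/22 ≈ 1250.0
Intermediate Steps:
y = 25 (y = -5*(-5) = 25)
c(t) = 4 - 4*t (c(t) = -4*(t - 1) = -4*(-1 + t) = -2*(-2 + 2*t) = 4 - 4*t)
1/(c(M(√(4 + 4))) - 2*7) + y*50 = 1/((4 - 4*3) - 2*7) + 25*50 = 1/((4 - 12) - 14) + 1250 = 1/(-8 - 14) + 1250 = 1/(-22) + 1250 = -1/22 + 1250 = 27499/22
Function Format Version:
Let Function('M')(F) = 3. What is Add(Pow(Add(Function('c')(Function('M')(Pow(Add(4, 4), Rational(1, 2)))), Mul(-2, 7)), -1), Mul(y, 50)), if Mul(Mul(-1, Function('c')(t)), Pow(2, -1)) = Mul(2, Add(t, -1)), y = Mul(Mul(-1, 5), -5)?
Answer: Rational(27499, 22) ≈ 1250.0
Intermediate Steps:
y = 25 (y = Mul(-5, -5) = 25)
Function('c')(t) = Add(4, Mul(-4, t)) (Function('c')(t) = Mul(-2, Mul(2, Add(t, -1))) = Mul(-2, Mul(2, Add(-1, t))) = Mul(-2, Add(-2, Mul(2, t))) = Add(4, Mul(-4, t)))
Add(Pow(Add(Function('c')(Function('M')(Pow(Add(4, 4), Rational(1, 2)))), Mul(-2, 7)), -1), Mul(y, 50)) = Add(Pow(Add(Add(4, Mul(-4, 3)), Mul(-2, 7)), -1), Mul(25, 50)) = Add(Pow(Add(Add(4, -12), -14), -1), 1250) = Add(Pow(Add(-8, -14), -1), 1250) = Add(Pow(-22, -1), 1250) = Add(Rational(-1, 22), 1250) = Rational(27499, 22)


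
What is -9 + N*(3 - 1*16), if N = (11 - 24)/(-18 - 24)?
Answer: -547/42 ≈ -13.024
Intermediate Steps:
N = 13/42 (N = -13/(-42) = -13*(-1/42) = 13/42 ≈ 0.30952)
-9 + N*(3 - 1*16) = -9 + 13*(3 - 1*16)/42 = -9 + 13*(3 - 16)/42 = -9 + (13/42)*(-13) = -9 - 169/42 = -547/42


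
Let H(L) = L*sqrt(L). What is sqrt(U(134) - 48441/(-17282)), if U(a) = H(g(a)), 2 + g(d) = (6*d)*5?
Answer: sqrt(837157362 + 8400322780024*sqrt(82))/17282 ≈ 504.67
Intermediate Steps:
g(d) = -2 + 30*d (g(d) = -2 + (6*d)*5 = -2 + 30*d)
H(L) = L**(3/2)
U(a) = (-2 + 30*a)**(3/2)
sqrt(U(134) - 48441/(-17282)) = sqrt((-2 + 30*134)**(3/2) - 48441/(-17282)) = sqrt((-2 + 4020)**(3/2) - 48441*(-1/17282)) = sqrt(4018**(3/2) + 48441/17282) = sqrt(28126*sqrt(82) + 48441/17282) = sqrt(48441/17282 + 28126*sqrt(82))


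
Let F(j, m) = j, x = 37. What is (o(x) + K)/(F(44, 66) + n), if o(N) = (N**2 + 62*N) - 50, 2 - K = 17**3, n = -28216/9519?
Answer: -6177831/195310 ≈ -31.631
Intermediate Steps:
n = -28216/9519 (n = -28216*1/9519 = -28216/9519 ≈ -2.9642)
K = -4911 (K = 2 - 1*17**3 = 2 - 1*4913 = 2 - 4913 = -4911)
o(N) = -50 + N**2 + 62*N
(o(x) + K)/(F(44, 66) + n) = ((-50 + 37**2 + 62*37) - 4911)/(44 - 28216/9519) = ((-50 + 1369 + 2294) - 4911)/(390620/9519) = (3613 - 4911)*(9519/390620) = -1298*9519/390620 = -6177831/195310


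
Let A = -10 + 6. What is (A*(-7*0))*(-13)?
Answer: 0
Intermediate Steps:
A = -4
(A*(-7*0))*(-13) = -(-28)*0*(-13) = -4*0*(-13) = 0*(-13) = 0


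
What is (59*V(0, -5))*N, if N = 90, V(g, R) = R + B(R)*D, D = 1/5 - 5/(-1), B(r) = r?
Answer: -164610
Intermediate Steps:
D = 26/5 (D = 1*(1/5) - 5*(-1) = 1/5 + 5 = 26/5 ≈ 5.2000)
V(g, R) = 31*R/5 (V(g, R) = R + R*(26/5) = R + 26*R/5 = 31*R/5)
(59*V(0, -5))*N = (59*((31/5)*(-5)))*90 = (59*(-31))*90 = -1829*90 = -164610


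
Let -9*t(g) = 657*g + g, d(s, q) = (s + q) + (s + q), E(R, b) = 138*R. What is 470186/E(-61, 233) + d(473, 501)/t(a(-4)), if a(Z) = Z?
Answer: -136243147/2769522 ≈ -49.194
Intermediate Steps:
d(s, q) = 2*q + 2*s (d(s, q) = (q + s) + (q + s) = 2*q + 2*s)
t(g) = -658*g/9 (t(g) = -(657*g + g)/9 = -658*g/9)
470186/E(-61, 233) + d(473, 501)/t(a(-4)) = 470186/((138*(-61))) + (2*501 + 2*473)/((-658/9*(-4))) = 470186/(-8418) + (1002 + 946)/(2632/9) = 470186*(-1/8418) + 1948*(9/2632) = -235093/4209 + 4383/658 = -136243147/2769522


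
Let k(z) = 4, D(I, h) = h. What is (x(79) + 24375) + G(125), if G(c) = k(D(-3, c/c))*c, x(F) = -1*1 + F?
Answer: 24953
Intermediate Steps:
x(F) = -1 + F
G(c) = 4*c
(x(79) + 24375) + G(125) = ((-1 + 79) + 24375) + 4*125 = (78 + 24375) + 500 = 24453 + 500 = 24953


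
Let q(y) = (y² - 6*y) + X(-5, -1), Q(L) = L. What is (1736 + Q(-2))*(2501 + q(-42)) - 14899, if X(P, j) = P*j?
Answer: 7826249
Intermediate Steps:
q(y) = 5 + y² - 6*y (q(y) = (y² - 6*y) - 5*(-1) = (y² - 6*y) + 5 = 5 + y² - 6*y)
(1736 + Q(-2))*(2501 + q(-42)) - 14899 = (1736 - 2)*(2501 + (5 + (-42)² - 6*(-42))) - 14899 = 1734*(2501 + (5 + 1764 + 252)) - 14899 = 1734*(2501 + 2021) - 14899 = 1734*4522 - 14899 = 7841148 - 14899 = 7826249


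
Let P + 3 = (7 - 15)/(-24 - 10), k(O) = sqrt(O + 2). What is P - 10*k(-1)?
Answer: -217/17 ≈ -12.765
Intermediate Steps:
k(O) = sqrt(2 + O)
P = -47/17 (P = -3 + (7 - 15)/(-24 - 10) = -3 - 8/(-34) = -3 - 8*(-1/34) = -3 + 4/17 = -47/17 ≈ -2.7647)
P - 10*k(-1) = -47/17 - 10*sqrt(2 - 1) = -47/17 - 10*sqrt(1) = -47/17 - 10*1 = -47/17 - 10 = -217/17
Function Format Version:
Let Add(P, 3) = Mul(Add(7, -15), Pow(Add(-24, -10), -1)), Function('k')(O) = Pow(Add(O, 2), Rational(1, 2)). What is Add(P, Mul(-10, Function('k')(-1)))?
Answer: Rational(-217, 17) ≈ -12.765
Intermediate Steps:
Function('k')(O) = Pow(Add(2, O), Rational(1, 2))
P = Rational(-47, 17) (P = Add(-3, Mul(Add(7, -15), Pow(Add(-24, -10), -1))) = Add(-3, Mul(-8, Pow(-34, -1))) = Add(-3, Mul(-8, Rational(-1, 34))) = Add(-3, Rational(4, 17)) = Rational(-47, 17) ≈ -2.7647)
Add(P, Mul(-10, Function('k')(-1))) = Add(Rational(-47, 17), Mul(-10, Pow(Add(2, -1), Rational(1, 2)))) = Add(Rational(-47, 17), Mul(-10, Pow(1, Rational(1, 2)))) = Add(Rational(-47, 17), Mul(-10, 1)) = Add(Rational(-47, 17), -10) = Rational(-217, 17)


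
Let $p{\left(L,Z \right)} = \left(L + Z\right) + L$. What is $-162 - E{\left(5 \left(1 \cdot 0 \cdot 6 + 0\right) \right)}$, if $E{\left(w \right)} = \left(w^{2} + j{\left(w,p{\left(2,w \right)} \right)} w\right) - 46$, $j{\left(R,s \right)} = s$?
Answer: $-116$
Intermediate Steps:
$p{\left(L,Z \right)} = Z + 2 L$
$E{\left(w \right)} = -46 + w^{2} + w \left(4 + w\right)$ ($E{\left(w \right)} = \left(w^{2} + \left(w + 2 \cdot 2\right) w\right) - 46 = \left(w^{2} + \left(w + 4\right) w\right) - 46 = \left(w^{2} + \left(4 + w\right) w\right) - 46 = \left(w^{2} + w \left(4 + w\right)\right) - 46 = -46 + w^{2} + w \left(4 + w\right)$)
$-162 - E{\left(5 \left(1 \cdot 0 \cdot 6 + 0\right) \right)} = -162 - \left(-46 + \left(5 \left(1 \cdot 0 \cdot 6 + 0\right)\right)^{2} + 5 \left(1 \cdot 0 \cdot 6 + 0\right) \left(4 + 5 \left(1 \cdot 0 \cdot 6 + 0\right)\right)\right) = -162 - \left(-46 + \left(5 \left(0 \cdot 6 + 0\right)\right)^{2} + 5 \left(0 \cdot 6 + 0\right) \left(4 + 5 \left(0 \cdot 6 + 0\right)\right)\right) = -162 - \left(-46 + \left(5 \left(0 + 0\right)\right)^{2} + 5 \left(0 + 0\right) \left(4 + 5 \left(0 + 0\right)\right)\right) = -162 - \left(-46 + \left(5 \cdot 0\right)^{2} + 5 \cdot 0 \left(4 + 5 \cdot 0\right)\right) = -162 - \left(-46 + 0^{2} + 0 \left(4 + 0\right)\right) = -162 - \left(-46 + 0 + 0 \cdot 4\right) = -162 - \left(-46 + 0 + 0\right) = -162 - -46 = -162 + 46 = -116$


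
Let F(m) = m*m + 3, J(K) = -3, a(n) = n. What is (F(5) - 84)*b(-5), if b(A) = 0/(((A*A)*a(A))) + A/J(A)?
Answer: -280/3 ≈ -93.333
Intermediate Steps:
F(m) = 3 + m² (F(m) = m² + 3 = 3 + m²)
b(A) = -A/3 (b(A) = 0/(((A*A)*A)) + A/(-3) = 0/((A²*A)) + A*(-⅓) = 0/(A³) - A/3 = 0/A³ - A/3 = 0 - A/3 = -A/3)
(F(5) - 84)*b(-5) = ((3 + 5²) - 84)*(-⅓*(-5)) = ((3 + 25) - 84)*(5/3) = (28 - 84)*(5/3) = -56*5/3 = -280/3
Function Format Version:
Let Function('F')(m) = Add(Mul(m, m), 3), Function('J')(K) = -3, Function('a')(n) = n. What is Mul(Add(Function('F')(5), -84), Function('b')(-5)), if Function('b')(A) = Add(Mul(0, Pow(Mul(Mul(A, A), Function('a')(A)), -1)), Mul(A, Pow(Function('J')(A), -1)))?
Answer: Rational(-280, 3) ≈ -93.333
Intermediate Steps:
Function('F')(m) = Add(3, Pow(m, 2)) (Function('F')(m) = Add(Pow(m, 2), 3) = Add(3, Pow(m, 2)))
Function('b')(A) = Mul(Rational(-1, 3), A) (Function('b')(A) = Add(Mul(0, Pow(Mul(Mul(A, A), A), -1)), Mul(A, Pow(-3, -1))) = Add(Mul(0, Pow(Mul(Pow(A, 2), A), -1)), Mul(A, Rational(-1, 3))) = Add(Mul(0, Pow(Pow(A, 3), -1)), Mul(Rational(-1, 3), A)) = Add(Mul(0, Pow(A, -3)), Mul(Rational(-1, 3), A)) = Add(0, Mul(Rational(-1, 3), A)) = Mul(Rational(-1, 3), A))
Mul(Add(Function('F')(5), -84), Function('b')(-5)) = Mul(Add(Add(3, Pow(5, 2)), -84), Mul(Rational(-1, 3), -5)) = Mul(Add(Add(3, 25), -84), Rational(5, 3)) = Mul(Add(28, -84), Rational(5, 3)) = Mul(-56, Rational(5, 3)) = Rational(-280, 3)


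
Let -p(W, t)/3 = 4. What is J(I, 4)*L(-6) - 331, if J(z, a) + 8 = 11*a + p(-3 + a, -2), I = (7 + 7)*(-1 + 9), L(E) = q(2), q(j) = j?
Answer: -283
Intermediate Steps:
p(W, t) = -12 (p(W, t) = -3*4 = -12)
L(E) = 2
I = 112 (I = 14*8 = 112)
J(z, a) = -20 + 11*a (J(z, a) = -8 + (11*a - 12) = -8 + (-12 + 11*a) = -20 + 11*a)
J(I, 4)*L(-6) - 331 = (-20 + 11*4)*2 - 331 = (-20 + 44)*2 - 331 = 24*2 - 331 = 48 - 331 = -283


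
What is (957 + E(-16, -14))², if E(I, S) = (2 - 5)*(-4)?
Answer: 938961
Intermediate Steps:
E(I, S) = 12 (E(I, S) = -3*(-4) = 12)
(957 + E(-16, -14))² = (957 + 12)² = 969² = 938961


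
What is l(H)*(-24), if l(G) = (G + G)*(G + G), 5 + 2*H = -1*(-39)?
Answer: -27744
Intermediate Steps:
H = 17 (H = -5/2 + (-1*(-39))/2 = -5/2 + (1/2)*39 = -5/2 + 39/2 = 17)
l(G) = 4*G**2 (l(G) = (2*G)*(2*G) = 4*G**2)
l(H)*(-24) = (4*17**2)*(-24) = (4*289)*(-24) = 1156*(-24) = -27744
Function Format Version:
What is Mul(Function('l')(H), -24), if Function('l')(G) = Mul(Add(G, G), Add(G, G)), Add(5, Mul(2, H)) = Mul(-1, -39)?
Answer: -27744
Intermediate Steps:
H = 17 (H = Add(Rational(-5, 2), Mul(Rational(1, 2), Mul(-1, -39))) = Add(Rational(-5, 2), Mul(Rational(1, 2), 39)) = Add(Rational(-5, 2), Rational(39, 2)) = 17)
Function('l')(G) = Mul(4, Pow(G, 2)) (Function('l')(G) = Mul(Mul(2, G), Mul(2, G)) = Mul(4, Pow(G, 2)))
Mul(Function('l')(H), -24) = Mul(Mul(4, Pow(17, 2)), -24) = Mul(Mul(4, 289), -24) = Mul(1156, -24) = -27744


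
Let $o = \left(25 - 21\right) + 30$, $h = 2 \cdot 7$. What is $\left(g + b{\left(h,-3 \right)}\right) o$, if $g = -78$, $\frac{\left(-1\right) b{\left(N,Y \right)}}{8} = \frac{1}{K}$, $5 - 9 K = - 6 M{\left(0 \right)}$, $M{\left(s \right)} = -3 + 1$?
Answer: $- \frac{16116}{7} \approx -2302.3$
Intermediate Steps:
$M{\left(s \right)} = -2$
$K = - \frac{7}{9}$ ($K = \frac{5}{9} - \frac{\left(-6\right) \left(-2\right)}{9} = \frac{5}{9} - \frac{4}{3} = - \frac{7}{9} \approx -0.77778$)
$h = 14$
$b{\left(N,Y \right)} = \frac{72}{7}$ ($b{\left(N,Y \right)} = - \frac{8}{- \frac{7}{9}} = \left(-8\right) \left(- \frac{9}{7}\right) = \frac{72}{7}$)
$o = 34$ ($o = 4 + 30 = 34$)
$\left(g + b{\left(h,-3 \right)}\right) o = \left(-78 + \frac{72}{7}\right) 34 = \left(- \frac{474}{7}\right) 34 = - \frac{16116}{7}$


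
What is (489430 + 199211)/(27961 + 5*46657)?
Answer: 229547/87082 ≈ 2.6360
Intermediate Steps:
(489430 + 199211)/(27961 + 5*46657) = 688641/(27961 + 233285) = 688641/261246 = 688641*(1/261246) = 229547/87082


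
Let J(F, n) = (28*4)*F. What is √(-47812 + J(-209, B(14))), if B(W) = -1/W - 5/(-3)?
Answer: 2*I*√17805 ≈ 266.87*I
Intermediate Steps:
B(W) = 5/3 - 1/W (B(W) = -1/W - 5*(-⅓) = -1/W + 5/3 = 5/3 - 1/W)
J(F, n) = 112*F
√(-47812 + J(-209, B(14))) = √(-47812 + 112*(-209)) = √(-47812 - 23408) = √(-71220) = 2*I*√17805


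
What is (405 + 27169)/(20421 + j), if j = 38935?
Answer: 13787/29678 ≈ 0.46455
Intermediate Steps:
(405 + 27169)/(20421 + j) = (405 + 27169)/(20421 + 38935) = 27574/59356 = 27574*(1/59356) = 13787/29678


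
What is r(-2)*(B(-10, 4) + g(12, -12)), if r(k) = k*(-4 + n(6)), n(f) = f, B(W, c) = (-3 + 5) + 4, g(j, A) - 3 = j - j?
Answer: -36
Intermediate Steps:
g(j, A) = 3 (g(j, A) = 3 + (j - j) = 3 + 0 = 3)
B(W, c) = 6 (B(W, c) = 2 + 4 = 6)
r(k) = 2*k (r(k) = k*(-4 + 6) = k*2 = 2*k)
r(-2)*(B(-10, 4) + g(12, -12)) = (2*(-2))*(6 + 3) = -4*9 = -36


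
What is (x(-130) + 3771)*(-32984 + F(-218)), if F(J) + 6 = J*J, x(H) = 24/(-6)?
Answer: 54749578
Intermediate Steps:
x(H) = -4 (x(H) = 24*(-1/6) = -4)
F(J) = -6 + J**2 (F(J) = -6 + J*J = -6 + J**2)
(x(-130) + 3771)*(-32984 + F(-218)) = (-4 + 3771)*(-32984 + (-6 + (-218)**2)) = 3767*(-32984 + (-6 + 47524)) = 3767*(-32984 + 47518) = 3767*14534 = 54749578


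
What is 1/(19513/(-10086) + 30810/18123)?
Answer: -60929526/14294813 ≈ -4.2624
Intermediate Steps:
1/(19513/(-10086) + 30810/18123) = 1/(19513*(-1/10086) + 30810*(1/18123)) = 1/(-19513/10086 + 10270/6041) = 1/(-14294813/60929526) = -60929526/14294813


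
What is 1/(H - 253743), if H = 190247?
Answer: -1/63496 ≈ -1.5749e-5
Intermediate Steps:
1/(H - 253743) = 1/(190247 - 253743) = 1/(-63496) = -1/63496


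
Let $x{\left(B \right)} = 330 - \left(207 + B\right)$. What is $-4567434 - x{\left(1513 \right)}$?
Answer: $-4566044$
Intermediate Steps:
$x{\left(B \right)} = 123 - B$ ($x{\left(B \right)} = 330 - \left(207 + B\right) = 123 - B$)
$-4567434 - x{\left(1513 \right)} = -4567434 - \left(123 - 1513\right) = -4567434 - -1390 = -4567434 + 1390 = -4566044$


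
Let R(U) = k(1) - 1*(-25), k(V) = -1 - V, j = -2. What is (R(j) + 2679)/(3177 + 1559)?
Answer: 1351/2368 ≈ 0.57052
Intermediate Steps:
R(U) = 23 (R(U) = (-1 - 1*1) - 1*(-25) = (-1 - 1) + 25 = -2 + 25 = 23)
(R(j) + 2679)/(3177 + 1559) = (23 + 2679)/(3177 + 1559) = 2702/4736 = 2702*(1/4736) = 1351/2368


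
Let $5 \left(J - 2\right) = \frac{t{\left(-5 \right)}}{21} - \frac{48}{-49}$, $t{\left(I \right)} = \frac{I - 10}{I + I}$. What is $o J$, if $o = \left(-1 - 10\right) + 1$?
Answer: $- \frac{1083}{49} \approx -22.102$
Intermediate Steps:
$t{\left(I \right)} = \frac{-10 + I}{2 I}$
$o = -10$ ($o = -11 + 1 = -10$)
$J = \frac{1083}{490}$ ($J = 2 + \frac{\frac{\frac{1}{2} \frac{1}{-5} \left(-10 - 5\right)}{21} - \frac{48}{-49}}{5} = 2 + \frac{\frac{1}{2} \left(- \frac{1}{5}\right) \left(-15\right) \frac{1}{21} - - \frac{48}{49}}{5} = 2 + \frac{\frac{3}{2} \cdot \frac{1}{21} + \frac{48}{49}}{5} = 2 + \frac{\frac{1}{14} + \frac{48}{49}}{5} = 2 + \frac{1}{5} \cdot \frac{103}{98} = 2 + \frac{103}{490} = \frac{1083}{490} \approx 2.2102$)
$o J = \left(-10\right) \frac{1083}{490} = - \frac{1083}{49}$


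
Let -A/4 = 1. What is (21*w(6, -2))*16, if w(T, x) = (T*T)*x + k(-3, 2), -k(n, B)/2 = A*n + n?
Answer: -30240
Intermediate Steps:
A = -4 (A = -4*1 = -4)
k(n, B) = 6*n (k(n, B) = -2*(-4*n + n) = -(-6)*n = 6*n)
w(T, x) = -18 + x*T**2 (w(T, x) = (T*T)*x + 6*(-3) = T**2*x - 18 = x*T**2 - 18 = -18 + x*T**2)
(21*w(6, -2))*16 = (21*(-18 - 2*6**2))*16 = (21*(-18 - 2*36))*16 = (21*(-18 - 72))*16 = (21*(-90))*16 = -1890*16 = -30240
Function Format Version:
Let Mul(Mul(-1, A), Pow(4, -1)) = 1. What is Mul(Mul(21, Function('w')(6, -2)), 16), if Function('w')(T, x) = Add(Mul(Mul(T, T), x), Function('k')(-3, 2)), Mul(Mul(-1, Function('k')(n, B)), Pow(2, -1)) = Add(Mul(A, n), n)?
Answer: -30240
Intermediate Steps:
A = -4 (A = Mul(-4, 1) = -4)
Function('k')(n, B) = Mul(6, n) (Function('k')(n, B) = Mul(-2, Add(Mul(-4, n), n)) = Mul(-2, Mul(-3, n)) = Mul(6, n))
Function('w')(T, x) = Add(-18, Mul(x, Pow(T, 2))) (Function('w')(T, x) = Add(Mul(Mul(T, T), x), Mul(6, -3)) = Add(Mul(Pow(T, 2), x), -18) = Add(Mul(x, Pow(T, 2)), -18) = Add(-18, Mul(x, Pow(T, 2))))
Mul(Mul(21, Function('w')(6, -2)), 16) = Mul(Mul(21, Add(-18, Mul(-2, Pow(6, 2)))), 16) = Mul(Mul(21, Add(-18, Mul(-2, 36))), 16) = Mul(Mul(21, Add(-18, -72)), 16) = Mul(Mul(21, -90), 16) = Mul(-1890, 16) = -30240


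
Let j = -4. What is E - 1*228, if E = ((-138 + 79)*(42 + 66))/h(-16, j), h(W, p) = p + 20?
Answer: -2505/4 ≈ -626.25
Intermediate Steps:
h(W, p) = 20 + p
E = -1593/4 (E = ((-138 + 79)*(42 + 66))/(20 - 4) = -59*108/16 = -6372*1/16 = -1593/4 ≈ -398.25)
E - 1*228 = -1593/4 - 1*228 = -1593/4 - 228 = -2505/4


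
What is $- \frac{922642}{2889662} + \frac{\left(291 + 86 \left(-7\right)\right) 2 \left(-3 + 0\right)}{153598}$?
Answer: $- \frac{34080964156}{110961575969} \approx -0.30714$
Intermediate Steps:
$- \frac{922642}{2889662} + \frac{\left(291 + 86 \left(-7\right)\right) 2 \left(-3 + 0\right)}{153598} = \left(-922642\right) \frac{1}{2889662} + \left(291 - 602\right) 2 \left(-3\right) \frac{1}{153598} = - \frac{461321}{1444831} + \left(-311\right) \left(-6\right) \frac{1}{153598} = - \frac{461321}{1444831} + 1866 \cdot \frac{1}{153598} = - \frac{461321}{1444831} + \frac{933}{76799} = - \frac{34080964156}{110961575969}$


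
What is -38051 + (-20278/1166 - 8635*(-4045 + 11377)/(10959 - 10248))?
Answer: -17563544684/138171 ≈ -1.2711e+5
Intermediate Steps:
-38051 + (-20278/1166 - 8635*(-4045 + 11377)/(10959 - 10248)) = -38051 + (-20278*1/1166 - 8635/(711/7332)) = -38051 + (-10139/583 - 8635/(711*(1/7332))) = -38051 + (-10139/583 - 8635/237/2444) = -38051 + (-10139/583 - 8635*2444/237) = -38051 + (-10139/583 - 21103940/237) = -38051 - 12305999963/138171 = -17563544684/138171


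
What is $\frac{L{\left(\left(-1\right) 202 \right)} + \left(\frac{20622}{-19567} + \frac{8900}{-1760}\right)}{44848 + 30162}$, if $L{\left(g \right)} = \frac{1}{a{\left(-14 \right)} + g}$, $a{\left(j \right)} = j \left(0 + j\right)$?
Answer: $- \frac{32427101}{387478256880} \approx -8.3687 \cdot 10^{-5}$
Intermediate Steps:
$a{\left(j \right)} = j^{2}$ ($a{\left(j \right)} = j j = j^{2}$)
$L{\left(g \right)} = \frac{1}{196 + g}$ ($L{\left(g \right)} = \frac{1}{\left(-14\right)^{2} + g} = \frac{1}{196 + g}$)
$\frac{L{\left(\left(-1\right) 202 \right)} + \left(\frac{20622}{-19567} + \frac{8900}{-1760}\right)}{44848 + 30162} = \frac{\frac{1}{196 - 202} + \left(\frac{20622}{-19567} + \frac{8900}{-1760}\right)}{44848 + 30162} = \frac{\frac{1}{196 - 202} + \left(20622 \left(- \frac{1}{19567}\right) + 8900 \left(- \frac{1}{1760}\right)\right)}{75010} = \left(\frac{1}{-6} - \frac{10522051}{1721896}\right) \frac{1}{75010} = \left(- \frac{1}{6} - \frac{10522051}{1721896}\right) \frac{1}{75010} = \left(- \frac{32427101}{5165688}\right) \frac{1}{75010} = - \frac{32427101}{387478256880}$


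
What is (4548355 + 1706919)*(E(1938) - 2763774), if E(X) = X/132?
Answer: -190168789858085/11 ≈ -1.7288e+13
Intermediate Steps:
E(X) = X/132 (E(X) = X*(1/132) = X/132)
(4548355 + 1706919)*(E(1938) - 2763774) = (4548355 + 1706919)*((1/132)*1938 - 2763774) = 6255274*(323/22 - 2763774) = 6255274*(-60802705/22) = -190168789858085/11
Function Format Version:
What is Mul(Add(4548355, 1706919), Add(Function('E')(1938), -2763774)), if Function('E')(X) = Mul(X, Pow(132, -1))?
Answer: Rational(-190168789858085, 11) ≈ -1.7288e+13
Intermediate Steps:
Function('E')(X) = Mul(Rational(1, 132), X) (Function('E')(X) = Mul(X, Rational(1, 132)) = Mul(Rational(1, 132), X))
Mul(Add(4548355, 1706919), Add(Function('E')(1938), -2763774)) = Mul(Add(4548355, 1706919), Add(Mul(Rational(1, 132), 1938), -2763774)) = Mul(6255274, Add(Rational(323, 22), -2763774)) = Mul(6255274, Rational(-60802705, 22)) = Rational(-190168789858085, 11)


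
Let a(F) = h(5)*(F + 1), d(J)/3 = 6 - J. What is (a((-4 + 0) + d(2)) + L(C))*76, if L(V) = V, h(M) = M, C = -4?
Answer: 3116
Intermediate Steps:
d(J) = 18 - 3*J (d(J) = 3*(6 - J) = 18 - 3*J)
a(F) = 5 + 5*F (a(F) = 5*(F + 1) = 5*(1 + F) = 5 + 5*F)
(a((-4 + 0) + d(2)) + L(C))*76 = ((5 + 5*((-4 + 0) + (18 - 3*2))) - 4)*76 = ((5 + 5*(-4 + (18 - 6))) - 4)*76 = ((5 + 5*(-4 + 12)) - 4)*76 = ((5 + 5*8) - 4)*76 = ((5 + 40) - 4)*76 = (45 - 4)*76 = 41*76 = 3116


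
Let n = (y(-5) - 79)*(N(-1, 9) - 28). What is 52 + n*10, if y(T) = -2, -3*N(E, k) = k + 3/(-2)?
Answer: 24757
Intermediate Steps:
N(E, k) = ½ - k/3 (N(E, k) = -(k + 3/(-2))/3 = -(k - ½*3)/3 = -(k - 3/2)/3 = -(-3/2 + k)/3 = ½ - k/3)
n = 4941/2 (n = (-2 - 79)*((½ - ⅓*9) - 28) = -81*((½ - 3) - 28) = -81*(-5/2 - 28) = -81*(-61/2) = 4941/2 ≈ 2470.5)
52 + n*10 = 52 + (4941/2)*10 = 52 + 24705 = 24757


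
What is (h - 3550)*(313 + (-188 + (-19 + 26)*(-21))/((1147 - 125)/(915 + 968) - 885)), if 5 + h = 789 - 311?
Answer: -229417310674/237919 ≈ -9.6427e+5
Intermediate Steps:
h = 473 (h = -5 + (789 - 311) = -5 + 478 = 473)
(h - 3550)*(313 + (-188 + (-19 + 26)*(-21))/((1147 - 125)/(915 + 968) - 885)) = (473 - 3550)*(313 + (-188 + (-19 + 26)*(-21))/((1147 - 125)/(915 + 968) - 885)) = -3077*(313 + (-188 + 7*(-21))/(1022/1883 - 885)) = -3077*(313 + (-188 - 147)/(1022*(1/1883) - 885)) = -3077*(313 - 335/(146/269 - 885)) = -3077*(313 - 335/(-237919/269)) = -3077*(313 - 335*(-269/237919)) = -3077*(313 + 90115/237919) = -3077*74558762/237919 = -229417310674/237919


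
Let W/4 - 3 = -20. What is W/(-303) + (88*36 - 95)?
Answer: 931187/303 ≈ 3073.2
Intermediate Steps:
W = -68 (W = 12 + 4*(-20) = 12 - 80 = -68)
W/(-303) + (88*36 - 95) = -68/(-303) + (88*36 - 95) = -1/303*(-68) + (3168 - 95) = 68/303 + 3073 = 931187/303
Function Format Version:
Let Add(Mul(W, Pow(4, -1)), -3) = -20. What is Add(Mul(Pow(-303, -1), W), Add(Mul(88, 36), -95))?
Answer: Rational(931187, 303) ≈ 3073.2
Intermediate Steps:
W = -68 (W = Add(12, Mul(4, -20)) = Add(12, -80) = -68)
Add(Mul(Pow(-303, -1), W), Add(Mul(88, 36), -95)) = Add(Mul(Pow(-303, -1), -68), Add(Mul(88, 36), -95)) = Add(Mul(Rational(-1, 303), -68), Add(3168, -95)) = Add(Rational(68, 303), 3073) = Rational(931187, 303)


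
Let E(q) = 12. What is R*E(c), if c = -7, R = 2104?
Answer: 25248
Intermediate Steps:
R*E(c) = 2104*12 = 25248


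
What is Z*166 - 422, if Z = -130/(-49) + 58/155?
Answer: 611582/7595 ≈ 80.524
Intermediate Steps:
Z = 22992/7595 (Z = -130*(-1/49) + 58*(1/155) = 130/49 + 58/155 = 22992/7595 ≈ 3.0273)
Z*166 - 422 = (22992/7595)*166 - 422 = 3816672/7595 - 422 = 611582/7595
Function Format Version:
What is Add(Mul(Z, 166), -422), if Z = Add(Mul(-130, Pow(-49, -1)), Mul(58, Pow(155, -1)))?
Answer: Rational(611582, 7595) ≈ 80.524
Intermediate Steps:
Z = Rational(22992, 7595) (Z = Add(Mul(-130, Rational(-1, 49)), Mul(58, Rational(1, 155))) = Add(Rational(130, 49), Rational(58, 155)) = Rational(22992, 7595) ≈ 3.0273)
Add(Mul(Z, 166), -422) = Add(Mul(Rational(22992, 7595), 166), -422) = Add(Rational(3816672, 7595), -422) = Rational(611582, 7595)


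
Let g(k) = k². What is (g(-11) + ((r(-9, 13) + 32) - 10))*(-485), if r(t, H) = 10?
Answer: -74205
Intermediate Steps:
(g(-11) + ((r(-9, 13) + 32) - 10))*(-485) = ((-11)² + ((10 + 32) - 10))*(-485) = (121 + (42 - 10))*(-485) = (121 + 32)*(-485) = 153*(-485) = -74205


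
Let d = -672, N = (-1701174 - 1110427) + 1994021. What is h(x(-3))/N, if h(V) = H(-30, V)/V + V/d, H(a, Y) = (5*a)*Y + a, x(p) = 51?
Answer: 573729/3113344640 ≈ 0.00018428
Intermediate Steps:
N = -817580 (N = -2811601 + 1994021 = -817580)
H(a, Y) = a + 5*Y*a (H(a, Y) = 5*Y*a + a = a + 5*Y*a)
h(V) = -V/672 + (-30 - 150*V)/V (h(V) = (-30*(1 + 5*V))/V + V/(-672) = (-30 - 150*V)/V + V*(-1/672) = (-30 - 150*V)/V - V/672 = -V/672 + (-30 - 150*V)/V)
h(x(-3))/N = (-150 - 30/51 - 1/672*51)/(-817580) = (-150 - 30*1/51 - 17/224)*(-1/817580) = (-150 - 10/17 - 17/224)*(-1/817580) = -573729/3808*(-1/817580) = 573729/3113344640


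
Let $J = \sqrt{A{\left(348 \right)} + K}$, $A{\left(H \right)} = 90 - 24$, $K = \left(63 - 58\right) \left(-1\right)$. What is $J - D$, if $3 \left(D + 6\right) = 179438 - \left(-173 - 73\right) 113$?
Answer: $- \frac{207218}{3} + \sqrt{61} \approx -69065.0$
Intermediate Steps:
$K = -5$ ($K = 5 \left(-1\right) = -5$)
$A{\left(H \right)} = 66$
$J = \sqrt{61}$ ($J = \sqrt{66 - 5} = \sqrt{61} \approx 7.8102$)
$D = \frac{207218}{3}$ ($D = -6 + \frac{179438 - \left(-173 - 73\right) 113}{3} = -6 + \frac{179438 - \left(-246\right) 113}{3} = -6 + \frac{179438 - -27798}{3} = -6 + \frac{179438 + 27798}{3} = -6 + \frac{1}{3} \cdot 207236 = -6 + \frac{207236}{3} = \frac{207218}{3} \approx 69073.0$)
$J - D = \sqrt{61} - \frac{207218}{3} = - \frac{207218}{3} + \sqrt{61}$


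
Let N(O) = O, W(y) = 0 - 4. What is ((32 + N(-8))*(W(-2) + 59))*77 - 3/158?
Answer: 16059117/158 ≈ 1.0164e+5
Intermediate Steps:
W(y) = -4
((32 + N(-8))*(W(-2) + 59))*77 - 3/158 = ((32 - 8)*(-4 + 59))*77 - 3/158 = (24*55)*77 - 3*1/158 = 1320*77 - 3/158 = 101640 - 3/158 = 16059117/158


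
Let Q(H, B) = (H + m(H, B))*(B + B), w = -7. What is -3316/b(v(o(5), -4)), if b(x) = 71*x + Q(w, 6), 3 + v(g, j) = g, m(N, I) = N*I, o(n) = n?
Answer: 1658/223 ≈ 7.4350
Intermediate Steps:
m(N, I) = I*N
v(g, j) = -3 + g
Q(H, B) = 2*B*(H + B*H) (Q(H, B) = (H + B*H)*(B + B) = (H + B*H)*(2*B) = 2*B*(H + B*H))
b(x) = -588 + 71*x (b(x) = 71*x + 2*6*(-7)*(1 + 6) = 71*x + 2*6*(-7)*7 = 71*x - 588 = -588 + 71*x)
-3316/b(v(o(5), -4)) = -3316/(-588 + 71*(-3 + 5)) = -3316/(-588 + 71*2) = -3316/(-588 + 142) = -3316/(-446) = -3316*(-1/446) = 1658/223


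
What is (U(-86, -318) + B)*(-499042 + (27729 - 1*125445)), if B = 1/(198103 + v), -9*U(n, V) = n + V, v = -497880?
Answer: -72273301107442/2697993 ≈ -2.6788e+7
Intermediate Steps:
U(n, V) = -V/9 - n/9 (U(n, V) = -(n + V)/9 = -(V + n)/9 = -V/9 - n/9)
B = -1/299777 (B = 1/(198103 - 497880) = 1/(-299777) = -1/299777 ≈ -3.3358e-6)
(U(-86, -318) + B)*(-499042 + (27729 - 1*125445)) = ((-⅑*(-318) - ⅑*(-86)) - 1/299777)*(-499042 + (27729 - 1*125445)) = ((106/3 + 86/9) - 1/299777)*(-499042 + (27729 - 125445)) = (404/9 - 1/299777)*(-499042 - 97716) = (121109899/2697993)*(-596758) = -72273301107442/2697993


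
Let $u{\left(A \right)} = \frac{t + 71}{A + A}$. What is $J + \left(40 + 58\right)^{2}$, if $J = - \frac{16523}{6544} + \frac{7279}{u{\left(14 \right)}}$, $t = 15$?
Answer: $\frac{3368651143}{281392} \approx 11971.0$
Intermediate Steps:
$u{\left(A \right)} = \frac{43}{A}$ ($u{\left(A \right)} = \frac{15 + 71}{A + A} = \frac{86}{2 A} = 86 \frac{1}{2 A} = \frac{43}{A}$)
$J = \frac{666162375}{281392}$ ($J = - \frac{16523}{6544} + \frac{7279}{43 \cdot \frac{1}{14}} = \left(-16523\right) \frac{1}{6544} + \frac{7279}{43 \cdot \frac{1}{14}} = - \frac{16523}{6544} + \frac{7279}{\frac{43}{14}} = - \frac{16523}{6544} + 7279 \cdot \frac{14}{43} = - \frac{16523}{6544} + \frac{101906}{43} = \frac{666162375}{281392} \approx 2367.4$)
$J + \left(40 + 58\right)^{2} = \frac{666162375}{281392} + \left(40 + 58\right)^{2} = \frac{666162375}{281392} + 98^{2} = \frac{666162375}{281392} + 9604 = \frac{3368651143}{281392}$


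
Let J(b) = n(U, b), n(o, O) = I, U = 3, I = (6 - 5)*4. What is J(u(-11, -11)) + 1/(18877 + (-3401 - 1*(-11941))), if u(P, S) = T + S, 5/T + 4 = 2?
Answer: 109669/27417 ≈ 4.0000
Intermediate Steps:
T = -5/2 (T = 5/(-4 + 2) = 5/(-2) = 5*(-½) = -5/2 ≈ -2.5000)
I = 4 (I = 1*4 = 4)
u(P, S) = -5/2 + S
n(o, O) = 4
J(b) = 4
J(u(-11, -11)) + 1/(18877 + (-3401 - 1*(-11941))) = 4 + 1/(18877 + (-3401 - 1*(-11941))) = 4 + 1/(18877 + (-3401 + 11941)) = 4 + 1/(18877 + 8540) = 4 + 1/27417 = 109669/27417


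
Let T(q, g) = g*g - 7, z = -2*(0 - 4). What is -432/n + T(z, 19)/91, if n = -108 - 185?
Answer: 143034/26663 ≈ 5.3645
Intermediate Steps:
z = 8 (z = -2*(-4) = 8)
T(q, g) = -7 + g² (T(q, g) = g² - 7 = -7 + g²)
n = -293
-432/n + T(z, 19)/91 = -432/(-293) + (-7 + 19²)/91 = -432*(-1/293) + (-7 + 361)*(1/91) = 432/293 + 354*(1/91) = 432/293 + 354/91 = 143034/26663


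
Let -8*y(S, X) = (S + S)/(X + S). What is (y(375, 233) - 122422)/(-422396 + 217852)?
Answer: 297730679/497451008 ≈ 0.59851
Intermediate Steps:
y(S, X) = -S/(4*(S + X)) (y(S, X) = -(S + S)/(8*(X + S)) = -2*S/(8*(S + X)) = -S/(4*(S + X)))
(y(375, 233) - 122422)/(-422396 + 217852) = (-1*375/(4*375 + 4*233) - 122422)/(-422396 + 217852) = (-1*375/(1500 + 932) - 122422)/(-204544) = (-1*375/2432 - 122422)*(-1/204544) = (-1*375*1/2432 - 122422)*(-1/204544) = (-375/2432 - 122422)*(-1/204544) = -297730679/2432*(-1/204544) = 297730679/497451008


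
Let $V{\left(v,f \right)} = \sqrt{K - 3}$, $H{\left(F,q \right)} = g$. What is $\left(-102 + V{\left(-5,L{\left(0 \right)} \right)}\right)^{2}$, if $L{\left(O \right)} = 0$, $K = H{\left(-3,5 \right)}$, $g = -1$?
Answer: $10400 - 408 i \approx 10400.0 - 408.0 i$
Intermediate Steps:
$H{\left(F,q \right)} = -1$
$K = -1$
$V{\left(v,f \right)} = 2 i$ ($V{\left(v,f \right)} = \sqrt{-1 - 3} = \sqrt{-4} = 2 i$)
$\left(-102 + V{\left(-5,L{\left(0 \right)} \right)}\right)^{2} = \left(-102 + 2 i\right)^{2}$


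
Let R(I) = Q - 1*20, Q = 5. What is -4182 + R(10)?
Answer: -4197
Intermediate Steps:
R(I) = -15 (R(I) = 5 - 1*20 = 5 - 20 = -15)
-4182 + R(10) = -4182 - 15 = -4197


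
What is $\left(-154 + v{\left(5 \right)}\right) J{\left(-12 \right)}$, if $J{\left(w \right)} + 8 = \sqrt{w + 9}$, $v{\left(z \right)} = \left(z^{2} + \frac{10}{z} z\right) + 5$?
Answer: $912 - 114 i \sqrt{3} \approx 912.0 - 197.45 i$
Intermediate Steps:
$v{\left(z \right)} = 15 + z^{2}$ ($v{\left(z \right)} = \left(z^{2} + 10\right) + 5 = \left(10 + z^{2}\right) + 5 = 15 + z^{2}$)
$J{\left(w \right)} = -8 + \sqrt{9 + w}$ ($J{\left(w \right)} = -8 + \sqrt{w + 9} = -8 + \sqrt{9 + w}$)
$\left(-154 + v{\left(5 \right)}\right) J{\left(-12 \right)} = \left(-154 + \left(15 + 5^{2}\right)\right) \left(-8 + \sqrt{9 - 12}\right) = \left(-154 + \left(15 + 25\right)\right) \left(-8 + \sqrt{-3}\right) = \left(-154 + 40\right) \left(-8 + i \sqrt{3}\right) = - 114 \left(-8 + i \sqrt{3}\right) = 912 - 114 i \sqrt{3}$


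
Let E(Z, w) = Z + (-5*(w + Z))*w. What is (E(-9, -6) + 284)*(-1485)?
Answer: 259875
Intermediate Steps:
E(Z, w) = Z + w*(-5*Z - 5*w) (E(Z, w) = Z + (-5*(Z + w))*w = Z + (-5*Z - 5*w)*w = Z + w*(-5*Z - 5*w))
(E(-9, -6) + 284)*(-1485) = ((-9 - 5*(-6)**2 - 5*(-9)*(-6)) + 284)*(-1485) = ((-9 - 5*36 - 270) + 284)*(-1485) = ((-9 - 180 - 270) + 284)*(-1485) = (-459 + 284)*(-1485) = -175*(-1485) = 259875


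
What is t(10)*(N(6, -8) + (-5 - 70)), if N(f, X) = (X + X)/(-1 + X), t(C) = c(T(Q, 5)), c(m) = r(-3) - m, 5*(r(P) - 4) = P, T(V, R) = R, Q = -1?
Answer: 5272/45 ≈ 117.16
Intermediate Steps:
r(P) = 4 + P/5
c(m) = 17/5 - m (c(m) = (4 + (1/5)*(-3)) - m = (4 - 3/5) - m = 17/5 - m)
t(C) = -8/5 (t(C) = 17/5 - 1*5 = 17/5 - 5 = -8/5)
N(f, X) = 2*X/(-1 + X) (N(f, X) = (2*X)/(-1 + X) = 2*X/(-1 + X))
t(10)*(N(6, -8) + (-5 - 70)) = -8*(2*(-8)/(-1 - 8) + (-5 - 70))/5 = -8*(2*(-8)/(-9) - 75)/5 = -8*(2*(-8)*(-1/9) - 75)/5 = -8*(16/9 - 75)/5 = -8/5*(-659/9) = 5272/45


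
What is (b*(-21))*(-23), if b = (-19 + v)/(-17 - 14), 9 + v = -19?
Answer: 22701/31 ≈ 732.29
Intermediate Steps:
v = -28 (v = -9 - 19 = -28)
b = 47/31 (b = (-19 - 28)/(-17 - 14) = -47/(-31) = -47*(-1/31) = 47/31 ≈ 1.5161)
(b*(-21))*(-23) = ((47/31)*(-21))*(-23) = -987/31*(-23) = 22701/31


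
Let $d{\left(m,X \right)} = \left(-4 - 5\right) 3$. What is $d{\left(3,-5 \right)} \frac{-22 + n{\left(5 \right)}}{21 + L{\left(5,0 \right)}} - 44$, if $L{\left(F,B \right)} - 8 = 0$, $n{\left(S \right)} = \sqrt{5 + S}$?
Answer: $- \frac{682}{29} - \frac{27 \sqrt{10}}{29} \approx -26.461$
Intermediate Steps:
$L{\left(F,B \right)} = 8$ ($L{\left(F,B \right)} = 8 + 0 = 8$)
$d{\left(m,X \right)} = -27$ ($d{\left(m,X \right)} = \left(-9\right) 3 = -27$)
$d{\left(3,-5 \right)} \frac{-22 + n{\left(5 \right)}}{21 + L{\left(5,0 \right)}} - 44 = - 27 \frac{-22 + \sqrt{5 + 5}}{21 + 8} - 44 = - 27 \frac{-22 + \sqrt{10}}{29} - 44 = - 27 \left(-22 + \sqrt{10}\right) \frac{1}{29} - 44 = - 27 \left(- \frac{22}{29} + \frac{\sqrt{10}}{29}\right) - 44 = \left(\frac{594}{29} - \frac{27 \sqrt{10}}{29}\right) - 44 = - \frac{682}{29} - \frac{27 \sqrt{10}}{29}$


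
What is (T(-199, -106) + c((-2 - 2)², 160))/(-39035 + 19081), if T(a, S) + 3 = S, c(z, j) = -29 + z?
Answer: 61/9977 ≈ 0.0061141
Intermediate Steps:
T(a, S) = -3 + S
(T(-199, -106) + c((-2 - 2)², 160))/(-39035 + 19081) = ((-3 - 106) + (-29 + (-2 - 2)²))/(-39035 + 19081) = (-109 + (-29 + (-4)²))/(-19954) = (-109 + (-29 + 16))*(-1/19954) = (-109 - 13)*(-1/19954) = -122*(-1/19954) = 61/9977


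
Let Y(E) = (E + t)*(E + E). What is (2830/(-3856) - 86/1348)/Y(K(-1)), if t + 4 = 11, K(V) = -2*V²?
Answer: 518307/12994720 ≈ 0.039886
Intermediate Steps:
t = 7 (t = -4 + 11 = 7)
Y(E) = 2*E*(7 + E) (Y(E) = (E + 7)*(E + E) = (7 + E)*(2*E) = 2*E*(7 + E))
(2830/(-3856) - 86/1348)/Y(K(-1)) = (2830/(-3856) - 86/1348)/((2*(-2*(-1)²)*(7 - 2*(-1)²))) = (2830*(-1/3856) - 86*1/1348)/((2*(-2*1)*(7 - 2*1))) = (-1415/1928 - 43/674)/((2*(-2)*(7 - 2))) = -518307/(649736*(2*(-2)*5)) = -518307/649736/(-20) = -518307/649736*(-1/20) = 518307/12994720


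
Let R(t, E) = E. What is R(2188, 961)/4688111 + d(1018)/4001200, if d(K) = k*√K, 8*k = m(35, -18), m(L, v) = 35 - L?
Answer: 961/4688111 ≈ 0.00020499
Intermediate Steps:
k = 0 (k = (35 - 1*35)/8 = (35 - 35)/8 = (⅛)*0 = 0)
d(K) = 0 (d(K) = 0*√K = 0)
R(2188, 961)/4688111 + d(1018)/4001200 = 961/4688111 + 0/4001200 = 961*(1/4688111) + 0*(1/4001200) = 961/4688111 + 0 = 961/4688111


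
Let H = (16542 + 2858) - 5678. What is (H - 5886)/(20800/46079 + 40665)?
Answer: 361075044/1873823335 ≈ 0.19269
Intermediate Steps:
H = 13722 (H = 19400 - 5678 = 13722)
(H - 5886)/(20800/46079 + 40665) = (13722 - 5886)/(20800/46079 + 40665) = 7836/(20800*(1/46079) + 40665) = 7836/(20800/46079 + 40665) = 7836/(1873823335/46079) = 7836*(46079/1873823335) = 361075044/1873823335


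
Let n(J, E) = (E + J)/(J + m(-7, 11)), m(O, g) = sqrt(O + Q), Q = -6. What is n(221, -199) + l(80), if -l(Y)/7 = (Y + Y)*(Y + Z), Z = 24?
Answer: 2*(-58240*sqrt(13) + 12871029*I)/(sqrt(13) - 221*I) ≈ -1.1648e+5 - 0.0016236*I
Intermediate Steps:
m(O, g) = sqrt(-6 + O) (m(O, g) = sqrt(O - 6) = sqrt(-6 + O))
n(J, E) = (E + J)/(J + I*sqrt(13)) (n(J, E) = (E + J)/(J + sqrt(-6 - 7)) = (E + J)/(J + sqrt(-13)) = (E + J)/(J + I*sqrt(13)))
l(Y) = -14*Y*(24 + Y) (l(Y) = -7*(Y + Y)*(Y + 24) = -7*2*Y*(24 + Y) = -14*Y*(24 + Y))
n(221, -199) + l(80) = (-199 + 221)/(221 + I*sqrt(13)) - 14*80*(24 + 80) = 22/(221 + I*sqrt(13)) - 14*80*104 = 22/(221 + I*sqrt(13)) - 116480 = -116480 + 22/(221 + I*sqrt(13))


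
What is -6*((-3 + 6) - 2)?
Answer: -6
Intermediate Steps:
-6*((-3 + 6) - 2) = -6*(3 - 2) = -6*1 = -6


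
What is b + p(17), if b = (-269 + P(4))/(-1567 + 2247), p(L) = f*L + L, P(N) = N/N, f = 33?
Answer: 98193/170 ≈ 577.61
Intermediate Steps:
P(N) = 1
p(L) = 34*L (p(L) = 33*L + L = 34*L)
b = -67/170 (b = (-269 + 1)/(-1567 + 2247) = -268/680 = -268*1/680 = -67/170 ≈ -0.39412)
b + p(17) = -67/170 + 34*17 = -67/170 + 578 = 98193/170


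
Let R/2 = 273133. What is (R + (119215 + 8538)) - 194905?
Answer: 479114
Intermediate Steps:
R = 546266 (R = 2*273133 = 546266)
(R + (119215 + 8538)) - 194905 = (546266 + (119215 + 8538)) - 194905 = (546266 + 127753) - 194905 = 674019 - 194905 = 479114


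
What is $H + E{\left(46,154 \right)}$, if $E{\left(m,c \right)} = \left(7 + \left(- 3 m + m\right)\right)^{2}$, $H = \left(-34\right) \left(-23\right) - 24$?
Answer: $7983$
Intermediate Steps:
$H = 758$ ($H = 782 - 24 = 758$)
$E{\left(m,c \right)} = \left(7 - 2 m\right)^{2}$
$H + E{\left(46,154 \right)} = 758 + \left(-7 + 2 \cdot 46\right)^{2} = 758 + \left(-7 + 92\right)^{2} = 758 + 85^{2} = 758 + 7225 = 7983$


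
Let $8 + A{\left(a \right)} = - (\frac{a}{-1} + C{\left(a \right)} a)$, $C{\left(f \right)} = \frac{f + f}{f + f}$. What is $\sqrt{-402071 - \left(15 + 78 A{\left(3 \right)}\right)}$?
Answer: $i \sqrt{401462} \approx 633.61 i$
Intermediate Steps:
$C{\left(f \right)} = 1$ ($C{\left(f \right)} = \frac{2 f}{2 f} = 2 f \frac{1}{2 f} = 1$)
$A{\left(a \right)} = -8$ ($A{\left(a \right)} = -8 - \left(\frac{a}{-1} + 1 a\right) = -8 - \left(a \left(-1\right) + a\right) = -8 - \left(- a + a\right) = -8 - 0 = -8 + 0 = -8$)
$\sqrt{-402071 - \left(15 + 78 A{\left(3 \right)}\right)} = \sqrt{-402071 - -609} = \sqrt{-402071 + \left(-15 + 624\right)} = \sqrt{-402071 + 609} = \sqrt{-401462} = i \sqrt{401462}$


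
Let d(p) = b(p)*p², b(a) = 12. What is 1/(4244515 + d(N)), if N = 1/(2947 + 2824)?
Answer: 33304441/141361199391127 ≈ 2.3560e-7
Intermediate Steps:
N = 1/5771 ≈ 0.00017328
d(p) = 12*p²
1/(4244515 + d(N)) = 1/(4244515 + 12*(1/5771)²) = 1/(4244515 + 12*(1/33304441)) = 1/(4244515 + 12/33304441) = 1/(141361199391127/33304441) = 33304441/141361199391127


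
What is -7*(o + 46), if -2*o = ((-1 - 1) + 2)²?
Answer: -322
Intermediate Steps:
o = 0 (o = -((-1 - 1) + 2)²/2 = -(-2 + 2)²/2 = -½*0² = -½*0 = 0)
-7*(o + 46) = -7*(0 + 46) = -7*46 = -322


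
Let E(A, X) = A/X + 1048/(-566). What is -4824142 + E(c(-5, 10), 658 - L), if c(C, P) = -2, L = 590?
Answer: -46417912423/9622 ≈ -4.8241e+6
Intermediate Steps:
E(A, X) = -524/283 + A/X (E(A, X) = A/X + 1048*(-1/566) = A/X - 524/283 = -524/283 + A/X)
-4824142 + E(c(-5, 10), 658 - L) = -4824142 + (-524/283 - 2/(658 - 1*590)) = -4824142 + (-524/283 - 2/(658 - 590)) = -4824142 + (-524/283 - 2/68) = -4824142 + (-524/283 - 2*1/68) = -4824142 + (-524/283 - 1/34) = -4824142 - 18099/9622 = -46417912423/9622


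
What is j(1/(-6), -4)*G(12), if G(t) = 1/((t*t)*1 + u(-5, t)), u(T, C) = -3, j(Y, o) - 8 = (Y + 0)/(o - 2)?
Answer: 289/5076 ≈ 0.056935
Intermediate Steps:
j(Y, o) = 8 + Y/(-2 + o) (j(Y, o) = 8 + (Y + 0)/(o - 2) = 8 + Y/(-2 + o))
G(t) = 1/(-3 + t²) (G(t) = 1/((t*t)*1 - 3) = 1/(t²*1 - 3) = 1/(t² - 3) = 1/(-3 + t²))
j(1/(-6), -4)*G(12) = ((-16 + 1/(-6) + 8*(-4))/(-2 - 4))/(-3 + 12²) = ((-16 - ⅙ - 32)/(-6))/(-3 + 144) = -⅙*(-289/6)/141 = (289/36)*(1/141) = 289/5076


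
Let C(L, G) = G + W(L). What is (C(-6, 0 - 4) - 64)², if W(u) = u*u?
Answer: 1024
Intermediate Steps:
W(u) = u²
C(L, G) = G + L²
(C(-6, 0 - 4) - 64)² = (((0 - 4) + (-6)²) - 64)² = ((-4 + 36) - 64)² = (32 - 64)² = (-32)² = 1024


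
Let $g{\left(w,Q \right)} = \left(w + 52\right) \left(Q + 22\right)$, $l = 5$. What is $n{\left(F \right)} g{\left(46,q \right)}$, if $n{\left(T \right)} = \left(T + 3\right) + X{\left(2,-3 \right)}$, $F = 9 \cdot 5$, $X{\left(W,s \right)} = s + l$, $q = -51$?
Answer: $-142100$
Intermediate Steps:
$g{\left(w,Q \right)} = \left(22 + Q\right) \left(52 + w\right)$ ($g{\left(w,Q \right)} = \left(52 + w\right) \left(22 + Q\right) = \left(22 + Q\right) \left(52 + w\right)$)
$X{\left(W,s \right)} = 5 + s$ ($X{\left(W,s \right)} = s + 5 = 5 + s$)
$F = 45$
$n{\left(T \right)} = 5 + T$ ($n{\left(T \right)} = \left(T + 3\right) + \left(5 - 3\right) = \left(3 + T\right) + 2 = 5 + T$)
$n{\left(F \right)} g{\left(46,q \right)} = \left(5 + 45\right) \left(1144 + 22 \cdot 46 + 52 \left(-51\right) - 2346\right) = 50 \left(1144 + 1012 - 2652 - 2346\right) = 50 \left(-2842\right) = -142100$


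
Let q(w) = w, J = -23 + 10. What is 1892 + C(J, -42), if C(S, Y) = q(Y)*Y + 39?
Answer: 3695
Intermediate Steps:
J = -13
C(S, Y) = 39 + Y² (C(S, Y) = Y*Y + 39 = Y² + 39 = 39 + Y²)
1892 + C(J, -42) = 1892 + (39 + (-42)²) = 1892 + (39 + 1764) = 1892 + 1803 = 3695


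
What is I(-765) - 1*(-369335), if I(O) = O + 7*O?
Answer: 363215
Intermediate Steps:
I(O) = 8*O
I(-765) - 1*(-369335) = 8*(-765) - 1*(-369335) = -6120 + 369335 = 363215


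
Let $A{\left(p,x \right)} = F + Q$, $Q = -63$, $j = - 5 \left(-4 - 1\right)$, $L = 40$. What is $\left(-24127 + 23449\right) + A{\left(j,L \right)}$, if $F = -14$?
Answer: $-755$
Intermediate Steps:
$j = 25$ ($j = \left(-5\right) \left(-5\right) = 25$)
$A{\left(p,x \right)} = -77$ ($A{\left(p,x \right)} = -14 - 63 = -77$)
$\left(-24127 + 23449\right) + A{\left(j,L \right)} = \left(-24127 + 23449\right) - 77 = -678 - 77 = -755$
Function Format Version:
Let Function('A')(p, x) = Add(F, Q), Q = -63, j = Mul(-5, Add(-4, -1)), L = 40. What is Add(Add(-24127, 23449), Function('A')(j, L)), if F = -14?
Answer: -755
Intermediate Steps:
j = 25 (j = Mul(-5, -5) = 25)
Function('A')(p, x) = -77 (Function('A')(p, x) = Add(-14, -63) = -77)
Add(Add(-24127, 23449), Function('A')(j, L)) = Add(Add(-24127, 23449), -77) = Add(-678, -77) = -755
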